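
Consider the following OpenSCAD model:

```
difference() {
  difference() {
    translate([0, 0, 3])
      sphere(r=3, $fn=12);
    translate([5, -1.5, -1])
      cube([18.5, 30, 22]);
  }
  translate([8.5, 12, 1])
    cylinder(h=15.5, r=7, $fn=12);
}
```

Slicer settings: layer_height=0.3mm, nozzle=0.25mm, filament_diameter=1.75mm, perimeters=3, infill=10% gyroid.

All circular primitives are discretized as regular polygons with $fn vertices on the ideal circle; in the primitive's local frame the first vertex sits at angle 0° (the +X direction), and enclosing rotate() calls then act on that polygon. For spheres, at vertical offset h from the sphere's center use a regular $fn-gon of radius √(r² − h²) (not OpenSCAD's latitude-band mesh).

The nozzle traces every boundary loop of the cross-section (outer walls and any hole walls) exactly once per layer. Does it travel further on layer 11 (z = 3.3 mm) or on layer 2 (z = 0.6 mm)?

Layer 11 (z = 3.3): the sphere: section is a regular 12-gon, circumradius = √(r²−h²) = √(3²−0.3²) = 2.985 (perimeter = 2·12·2.985·sin(180°/12) = 18.54 mm); the cube at (5, -1.5) is present — its section is the full 18.5×30 rectangle (perimeter 97.00 mm); Subtracting the remaining from the first: starting from the r=3 sphere, the 18.5×30 cube at (5, -1.5) misses the remaining region (no effect) — boundary = 18.54 mm; the r=7 cylinder at (8.5, 12) gives a regular 12-gon of circumradius 7 (constant along its height) (perimeter = 2·12·7.000·sin(180°/12) = 43.48 mm); Taking the first minus the rest: starting from that combined region, the r=7 cylinder at (8.5, 12) misses the remaining region (no effect) — boundary = 18.54 mm. So its perimeter = 18.54 mm. Layer 2 (z = 0.6): the sphere: section is a regular 12-gon, circumradius = √(r²−h²) = √(3²−2.4²) = 1.800 (perimeter = 2·12·1.800·sin(180°/12) = 11.18 mm); the cube at (5, -1.5) is present — its section is the full 18.5×30 rectangle (perimeter 97.00 mm); Subtracting the remaining from the first: starting from the r=3 sphere, the 18.5×30 cube at (5, -1.5) misses the remaining region (no effect) — boundary = 11.18 mm; the cylinder at (8.5, 12) is not intersected at this z (z outside [1, 16.5]); Subtracting the remaining from the first: none of the subtracted shapes is present at this height, so the result so far is unchanged — boundary = 11.18 mm. So its perimeter = 11.18 mm. Layer 11 is larger (18.54 vs 11.18 mm).

layer 11 (z = 3.3 mm)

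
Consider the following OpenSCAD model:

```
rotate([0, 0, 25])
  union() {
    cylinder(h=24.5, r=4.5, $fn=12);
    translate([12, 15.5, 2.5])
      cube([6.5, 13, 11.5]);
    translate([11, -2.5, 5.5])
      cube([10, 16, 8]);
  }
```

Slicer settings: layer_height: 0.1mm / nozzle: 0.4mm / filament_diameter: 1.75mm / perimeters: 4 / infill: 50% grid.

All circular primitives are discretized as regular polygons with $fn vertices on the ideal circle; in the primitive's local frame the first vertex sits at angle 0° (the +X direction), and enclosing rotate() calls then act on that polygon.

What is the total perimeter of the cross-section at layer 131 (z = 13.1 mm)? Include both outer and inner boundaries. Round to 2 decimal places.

At z = 13.1 mm: the r=4.5 cylinder contributes a regular 12-gon of circumradius 4.5 (perimeter = 2·12·4.500·sin(180°/12) = 27.95 mm); the cube at (12, 15.5) is present — its section is the full 6.5×13 rectangle (perimeter 39.00 mm); the cube at (11, -2.5) (footprint 10×16) is included at this height (perimeter 52.00 mm); Taking the union: the 3 present regions are separate (no shared area or edge), so areas and boundary lengths simply add and each stays a separate island — boundary = 118.95 mm; (whole slice rotated 25° about Z — lengths, areas and connectivity unchanged). Overall, the cross-section has 3 separate islands. Total boundary length (outer) = 118.95 mm.

118.95 mm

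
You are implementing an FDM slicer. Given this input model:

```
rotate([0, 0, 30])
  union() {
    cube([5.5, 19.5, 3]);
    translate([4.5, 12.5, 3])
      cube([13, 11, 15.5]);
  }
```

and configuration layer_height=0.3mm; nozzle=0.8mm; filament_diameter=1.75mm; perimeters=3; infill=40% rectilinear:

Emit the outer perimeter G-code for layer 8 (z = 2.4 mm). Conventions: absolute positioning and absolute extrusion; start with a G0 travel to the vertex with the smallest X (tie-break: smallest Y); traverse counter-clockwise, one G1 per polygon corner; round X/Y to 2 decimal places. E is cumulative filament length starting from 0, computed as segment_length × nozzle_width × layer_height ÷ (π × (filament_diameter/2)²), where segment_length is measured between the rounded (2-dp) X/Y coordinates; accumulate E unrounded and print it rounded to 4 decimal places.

G0 X-9.75 Y16.89 Z2.40
G1 X0.00 Y0.00 E1.9459
G1 X4.76 Y2.75 E2.4945
G1 X-4.99 Y19.64 E4.4404
G1 X-9.75 Y16.89 E4.9889

At z = 2.4 mm: the cube (footprint 5.5×19.5) is included at this height; the cube at (4.5, 12.5) is absent (z outside [3, 18.5]); Taking the union: only the 5.5×19.5 cube is present, so the union is just that shape — 1 connected region; (whole slice rotated 30° about Z — lengths, areas and connectivity unchanged). The outline is a single polygon with 4 vertices. Extrusion per mm of travel: 0.8 × 0.3 / (π × 0.875²) = 0.099780. Accumulating E over each segment gives final E = 4.9889.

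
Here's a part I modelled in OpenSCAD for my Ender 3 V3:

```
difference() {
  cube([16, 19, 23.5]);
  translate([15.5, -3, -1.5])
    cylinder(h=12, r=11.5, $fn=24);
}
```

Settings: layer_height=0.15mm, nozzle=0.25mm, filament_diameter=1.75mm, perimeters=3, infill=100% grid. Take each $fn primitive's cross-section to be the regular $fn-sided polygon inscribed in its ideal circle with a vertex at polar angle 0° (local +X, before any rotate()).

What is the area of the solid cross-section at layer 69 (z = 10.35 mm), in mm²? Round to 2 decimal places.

230.99 mm²

At z = 10.35 mm: the cube (footprint 16×19) is included at this height (area 304.00 mm²); the r=11.5 cylinder at (15.5, -3) gives a regular 24-gon of circumradius 11.5 (constant along its height) (area = (24/2)·11.500²·sin(360°/24) = 410.75 mm²); Taking the first minus the rest: starting from the 16×19 cube (304.00 mm²), the r=11.5 cylinder at (15.5, -3) partially overlaps it — only the 73.01 mm² overlap (of its 410.75 mm²) is removed, clipping the outline — area = 230.99 mm². Overall, the cross-section is a single solid region. Net area = 230.99 mm².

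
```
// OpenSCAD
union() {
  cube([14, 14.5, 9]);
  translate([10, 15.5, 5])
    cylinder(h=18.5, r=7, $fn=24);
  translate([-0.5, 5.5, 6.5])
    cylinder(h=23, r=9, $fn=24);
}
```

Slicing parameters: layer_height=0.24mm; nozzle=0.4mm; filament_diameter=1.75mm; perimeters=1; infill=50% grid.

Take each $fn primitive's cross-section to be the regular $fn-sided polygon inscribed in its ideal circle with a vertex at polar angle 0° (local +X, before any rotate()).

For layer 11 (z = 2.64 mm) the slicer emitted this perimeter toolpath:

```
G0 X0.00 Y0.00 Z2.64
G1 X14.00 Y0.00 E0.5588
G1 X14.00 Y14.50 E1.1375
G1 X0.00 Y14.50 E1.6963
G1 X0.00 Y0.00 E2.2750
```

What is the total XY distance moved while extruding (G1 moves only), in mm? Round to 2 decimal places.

Sum the Euclidean lengths of each G1 segment: total = 57.00 mm.

57.00 mm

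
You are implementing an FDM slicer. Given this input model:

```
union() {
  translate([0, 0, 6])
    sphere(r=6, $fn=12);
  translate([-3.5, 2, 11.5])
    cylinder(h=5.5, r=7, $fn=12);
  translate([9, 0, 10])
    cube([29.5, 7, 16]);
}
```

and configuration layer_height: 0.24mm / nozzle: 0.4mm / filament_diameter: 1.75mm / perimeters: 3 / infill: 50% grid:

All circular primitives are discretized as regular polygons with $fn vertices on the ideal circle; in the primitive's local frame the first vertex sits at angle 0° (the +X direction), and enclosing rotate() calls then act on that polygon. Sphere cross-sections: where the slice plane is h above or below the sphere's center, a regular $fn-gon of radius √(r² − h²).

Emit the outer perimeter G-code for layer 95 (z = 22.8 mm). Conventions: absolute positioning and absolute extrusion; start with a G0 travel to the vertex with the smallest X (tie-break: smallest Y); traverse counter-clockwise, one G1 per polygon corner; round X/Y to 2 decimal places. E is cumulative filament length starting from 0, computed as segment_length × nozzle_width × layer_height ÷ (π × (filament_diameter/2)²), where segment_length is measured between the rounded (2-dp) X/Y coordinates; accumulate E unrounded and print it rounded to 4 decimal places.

At z = 22.8 mm: the sphere is not intersected at this z (|z−center|=16.800 > r=6); the cylinder at (-3.5, 2) is not intersected at this z (z outside [11.5, 17]); the cube at (9, 0) is present — its section is the full 29.5×7 rectangle; Merging all regions: only the 29.5×7 cube at (9, 0) is present, so the union is just that shape — 1 connected region. The outline is a single polygon with 4 vertices. Extrusion per mm of travel: 0.4 × 0.24 / (π × 0.875²) = 0.039912. Accumulating E over each segment gives final E = 2.9136.

G0 X9.00 Y0.00 Z22.80
G1 X38.50 Y0.00 E1.1774
G1 X38.50 Y7.00 E1.4568
G1 X9.00 Y7.00 E2.6342
G1 X9.00 Y0.00 E2.9136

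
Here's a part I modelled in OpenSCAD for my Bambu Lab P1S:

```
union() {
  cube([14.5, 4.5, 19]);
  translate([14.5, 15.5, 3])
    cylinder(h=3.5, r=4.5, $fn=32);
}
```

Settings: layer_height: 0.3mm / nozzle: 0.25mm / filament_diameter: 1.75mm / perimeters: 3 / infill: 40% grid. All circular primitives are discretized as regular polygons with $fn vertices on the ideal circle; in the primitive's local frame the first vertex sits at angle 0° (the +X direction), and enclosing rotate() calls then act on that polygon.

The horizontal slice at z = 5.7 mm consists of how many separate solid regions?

At z = 5.7 mm: the 14.5×4.5 cube contributes its full rectangle; the r=4.5 cylinder at (14.5, 15.5) contributes a regular 32-gon of circumradius 4.5; Combining (union): the 2 present regions are separate (no shared area or edge), so areas and boundary lengths simply add and each stays a separate island — 2 connected regions. The result has 2 disconnected regions.

2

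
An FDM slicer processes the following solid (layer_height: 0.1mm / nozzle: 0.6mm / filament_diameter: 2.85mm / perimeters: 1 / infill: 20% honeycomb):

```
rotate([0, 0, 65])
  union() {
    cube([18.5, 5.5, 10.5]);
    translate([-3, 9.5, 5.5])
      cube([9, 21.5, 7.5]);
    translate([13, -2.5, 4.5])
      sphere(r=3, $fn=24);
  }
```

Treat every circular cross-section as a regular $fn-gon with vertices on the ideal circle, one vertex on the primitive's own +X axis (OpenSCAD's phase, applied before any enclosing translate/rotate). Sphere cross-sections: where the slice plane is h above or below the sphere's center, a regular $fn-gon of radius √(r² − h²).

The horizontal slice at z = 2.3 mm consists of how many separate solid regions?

2

At z = 2.3 mm: the 18.5×5.5 cube contributes its full rectangle; the cube at (-3, 9.5) is absent (z outside [5.5, 13]); the r=3 sphere at (13, -2.5) slices to a regular 24-gon of circumradius 2.040 (√(r²−h²) with h=2.2 from center); Taking the union: the 2 present regions are separate (no shared area or edge), so areas and boundary lengths simply add and each stays a separate island — 2 connected regions; (whole slice rotated 65° about Z — lengths, areas and connectivity unchanged). The result has 2 disconnected regions.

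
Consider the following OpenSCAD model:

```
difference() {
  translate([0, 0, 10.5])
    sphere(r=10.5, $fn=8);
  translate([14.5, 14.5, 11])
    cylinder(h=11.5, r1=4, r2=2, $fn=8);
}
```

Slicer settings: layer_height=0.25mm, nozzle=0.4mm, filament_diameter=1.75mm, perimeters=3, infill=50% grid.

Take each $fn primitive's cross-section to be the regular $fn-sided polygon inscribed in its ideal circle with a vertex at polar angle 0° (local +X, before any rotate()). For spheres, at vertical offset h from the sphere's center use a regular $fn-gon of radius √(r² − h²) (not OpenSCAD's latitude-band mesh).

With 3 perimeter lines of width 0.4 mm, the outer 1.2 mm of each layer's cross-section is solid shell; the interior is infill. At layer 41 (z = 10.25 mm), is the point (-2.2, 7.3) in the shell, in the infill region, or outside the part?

infill

At z = 10.25 mm: the r=10.5 sphere slices to a regular 8-gon of circumradius 10.497 (√(r²−h²) with h=0.25 from center); the cone at (14.5, 14.5) is not intersected at this z (z outside [11, 22.5]); After the difference (first − rest): none of the subtracted shapes is present at this height, so the r=10.5 sphere is unchanged — 1 connected region. Overall, the cross-section is a single solid region. The nearest boundary edge runs (0.00, 10.50)→(-7.42, 7.42); distance from the point to it = 2.11 mm. The point is inside the cross-section and 2.11 mm from the nearest boundary — more than the 1.2 mm shell width (3 × 0.4), so it's in the infill interior.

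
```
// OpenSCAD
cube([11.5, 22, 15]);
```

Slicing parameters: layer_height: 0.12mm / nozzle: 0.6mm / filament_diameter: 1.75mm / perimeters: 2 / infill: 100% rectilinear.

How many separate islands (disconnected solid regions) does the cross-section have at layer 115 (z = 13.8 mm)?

1

At z = 13.8 mm: the cube (footprint 11.5×22) is included at this height. Overall, the cross-section is a single solid region. Island count = 1.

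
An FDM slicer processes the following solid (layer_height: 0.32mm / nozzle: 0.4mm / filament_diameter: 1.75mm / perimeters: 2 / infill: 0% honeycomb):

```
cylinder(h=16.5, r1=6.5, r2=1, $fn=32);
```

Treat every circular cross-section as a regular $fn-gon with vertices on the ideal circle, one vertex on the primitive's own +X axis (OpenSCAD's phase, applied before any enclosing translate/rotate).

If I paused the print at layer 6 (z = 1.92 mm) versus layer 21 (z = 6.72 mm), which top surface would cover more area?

layer 6 (z = 1.92 mm)

Layer 6 (z = 1.92): the cone contributes a regular 32-gon of circumradius 5.860 (interpolated between r1=6.5 and r2=1 at t=0.116) (area = (32/2)·5.860²·sin(360°/32) = 107.19 mm²). So its area = 107.19 mm². Layer 21 (z = 6.72): the cone: at t=0.407 of its height the radius interpolates to r₁+(r₂−r₁)t = 4.260, giving a regular 32-gon of that circumradius (area = (32/2)·4.260²·sin(360°/32) = 56.65 mm²). So its area = 56.65 mm². Layer 6 is larger (107.19 vs 56.65 mm²).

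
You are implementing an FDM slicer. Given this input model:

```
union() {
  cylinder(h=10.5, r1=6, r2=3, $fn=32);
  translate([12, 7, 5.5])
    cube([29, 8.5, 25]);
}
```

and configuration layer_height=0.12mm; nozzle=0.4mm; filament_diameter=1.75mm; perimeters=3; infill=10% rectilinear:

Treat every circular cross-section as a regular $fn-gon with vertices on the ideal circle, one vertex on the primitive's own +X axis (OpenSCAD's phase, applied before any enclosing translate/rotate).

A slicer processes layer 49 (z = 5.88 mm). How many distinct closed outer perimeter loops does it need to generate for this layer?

At z = 5.88 mm: the cone: at t=0.560 of its height the radius interpolates to r₁+(r₂−r₁)t = 4.320, giving a regular 32-gon of that circumradius; the cube at (12, 7) is present — its section is the full 29×8.5 rectangle; Merging all regions: the 2 present regions are separate (no shared area or edge), so areas and boundary lengths simply add and each stays a separate island — 2 connected regions. The result has 2 disconnected regions.

2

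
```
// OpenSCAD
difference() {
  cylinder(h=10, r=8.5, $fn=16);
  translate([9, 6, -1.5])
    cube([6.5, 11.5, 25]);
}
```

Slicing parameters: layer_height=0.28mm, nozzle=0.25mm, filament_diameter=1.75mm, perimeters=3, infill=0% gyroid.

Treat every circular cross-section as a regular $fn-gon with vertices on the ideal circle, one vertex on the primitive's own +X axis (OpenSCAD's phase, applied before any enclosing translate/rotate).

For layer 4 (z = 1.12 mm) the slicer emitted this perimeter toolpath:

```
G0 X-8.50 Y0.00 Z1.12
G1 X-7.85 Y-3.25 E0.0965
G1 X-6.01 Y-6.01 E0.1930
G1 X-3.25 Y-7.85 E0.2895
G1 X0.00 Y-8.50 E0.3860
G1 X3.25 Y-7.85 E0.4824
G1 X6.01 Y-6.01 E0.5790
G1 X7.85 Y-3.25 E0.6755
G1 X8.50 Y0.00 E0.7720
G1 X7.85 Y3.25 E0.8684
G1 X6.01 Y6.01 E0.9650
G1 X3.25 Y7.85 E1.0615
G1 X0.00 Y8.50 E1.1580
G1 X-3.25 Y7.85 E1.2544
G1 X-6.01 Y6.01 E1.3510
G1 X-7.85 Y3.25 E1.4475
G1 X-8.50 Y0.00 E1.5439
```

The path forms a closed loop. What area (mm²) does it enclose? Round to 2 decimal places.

221.08 mm²

Apply the shoelace formula to the sequence of (X, Y) vertices; enclosed area = 221.08 mm².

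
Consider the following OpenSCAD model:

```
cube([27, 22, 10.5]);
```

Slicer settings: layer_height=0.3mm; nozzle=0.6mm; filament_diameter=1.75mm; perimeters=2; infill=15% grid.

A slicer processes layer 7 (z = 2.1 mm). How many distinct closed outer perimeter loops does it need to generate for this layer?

At z = 2.1 mm: the cube is present — its section is the full 27×22 rectangle. The result has 1 disconnected region.

1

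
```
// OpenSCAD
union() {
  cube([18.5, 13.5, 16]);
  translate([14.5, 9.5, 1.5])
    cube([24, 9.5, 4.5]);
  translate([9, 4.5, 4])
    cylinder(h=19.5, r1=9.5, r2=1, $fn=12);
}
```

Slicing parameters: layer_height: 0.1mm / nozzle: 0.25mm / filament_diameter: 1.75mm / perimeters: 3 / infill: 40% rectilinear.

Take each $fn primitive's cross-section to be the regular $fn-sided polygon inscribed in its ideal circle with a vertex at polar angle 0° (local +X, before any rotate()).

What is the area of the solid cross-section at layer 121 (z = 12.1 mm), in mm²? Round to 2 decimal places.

At z = 12.1 mm: the cube (footprint 18.5×13.5) is included at this height (area 249.75 mm²); the cube at (14.5, 9.5) does not reach this height (z outside [1.5, 6]); the cone at (9, 4.5) contributes a regular 12-gon of circumradius 5.969 (interpolated between r1=9.5 and r2=1 at t=0.415) (area = (12/2)·5.969²·sin(360°/12) = 106.90 mm²); Combining (union): the regions partially overlap — summed areas 356.65 mm² minus the doubly-counted overlap 100.06 mm² gives 256.58 mm² — area = 256.58 mm². Overall, the cross-section is a single solid region. Net area = 256.58 mm².

256.58 mm²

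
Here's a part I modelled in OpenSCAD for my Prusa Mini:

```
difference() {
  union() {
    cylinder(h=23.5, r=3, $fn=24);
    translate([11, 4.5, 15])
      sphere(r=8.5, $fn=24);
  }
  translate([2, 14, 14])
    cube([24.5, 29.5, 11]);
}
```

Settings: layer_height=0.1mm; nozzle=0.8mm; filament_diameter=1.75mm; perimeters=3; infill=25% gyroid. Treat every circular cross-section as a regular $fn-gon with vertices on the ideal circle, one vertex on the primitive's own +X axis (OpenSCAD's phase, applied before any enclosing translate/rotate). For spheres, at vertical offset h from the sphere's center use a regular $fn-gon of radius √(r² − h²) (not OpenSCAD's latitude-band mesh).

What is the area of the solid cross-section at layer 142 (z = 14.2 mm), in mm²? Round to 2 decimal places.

At z = 14.2 mm: the cylinder: section is a regular 24-gon, circumradius r=3 (area = (24/2)·3.000²·sin(360°/24) = 27.95 mm²); the sphere at (11, 4.5): section is a regular 24-gon, circumradius = √(r²−h²) = √(8.5²−0.8²) = 8.462 (area = (24/2)·8.462²·sin(360°/24) = 222.41 mm²); Merging all regions: the 2 present regions are separate (no shared area or edge), so areas and boundary lengths simply add and each stays a separate island — area = 250.36 mm²; the 24.5×29.5 cube at (2, 14) contributes its full rectangle (area 722.75 mm²); After the difference (first − rest): starting from the result so far (250.36 mm²), the 24.5×29.5 cube at (2, 14) misses the remaining region (no effect) — area = 250.36 mm². Overall, the cross-section has 2 separate islands. Net area = 250.36 mm².

250.36 mm²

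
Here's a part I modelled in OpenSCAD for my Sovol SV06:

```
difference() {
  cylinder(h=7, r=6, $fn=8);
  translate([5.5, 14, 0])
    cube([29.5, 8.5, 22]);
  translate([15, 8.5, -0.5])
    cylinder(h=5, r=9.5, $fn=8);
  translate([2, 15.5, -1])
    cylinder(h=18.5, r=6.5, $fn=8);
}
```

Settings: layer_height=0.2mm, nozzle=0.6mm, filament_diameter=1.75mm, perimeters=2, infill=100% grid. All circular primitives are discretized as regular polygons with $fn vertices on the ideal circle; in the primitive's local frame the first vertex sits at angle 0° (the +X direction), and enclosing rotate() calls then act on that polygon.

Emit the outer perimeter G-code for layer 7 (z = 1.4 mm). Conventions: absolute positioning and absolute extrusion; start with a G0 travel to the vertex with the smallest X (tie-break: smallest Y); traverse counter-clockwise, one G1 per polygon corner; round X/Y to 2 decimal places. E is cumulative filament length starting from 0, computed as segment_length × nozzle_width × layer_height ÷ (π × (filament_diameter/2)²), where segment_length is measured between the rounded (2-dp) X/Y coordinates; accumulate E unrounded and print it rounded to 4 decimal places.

At z = 1.4 mm: the cylinder: section is a regular 8-gon, circumradius r=6; the 29.5×8.5 cube at (5.5, 14) contributes its full rectangle; the cylinder at (15, 8.5): section is a regular 8-gon, circumradius r=9.5; the cylinder at (2, 15.5): section is a regular 8-gon, circumradius r=6.5; Taking the first minus the rest: starting from the r=6 cylinder, the 29.5×8.5 cube at (5.5, 14) misses the remaining region (no effect); the r=9.5 cylinder at (15, 8.5) misses the remaining region (no effect); the r=6.5 cylinder at (2, 15.5) misses the remaining region (no effect) — 1 connected region. The outline is a single polygon with 8 vertices. Extrusion per mm of travel: 0.6 × 0.2 / (π × 0.875²) = 0.049890. Accumulating E over each segment gives final E = 1.8323.

G0 X-6.00 Y0.00 Z1.40
G1 X-4.24 Y-4.24 E0.2290
G1 X0.00 Y-6.00 E0.4581
G1 X4.24 Y-4.24 E0.6871
G1 X6.00 Y0.00 E0.9161
G1 X4.24 Y4.24 E1.1452
G1 X0.00 Y6.00 E1.3742
G1 X-4.24 Y4.24 E1.6032
G1 X-6.00 Y0.00 E1.8323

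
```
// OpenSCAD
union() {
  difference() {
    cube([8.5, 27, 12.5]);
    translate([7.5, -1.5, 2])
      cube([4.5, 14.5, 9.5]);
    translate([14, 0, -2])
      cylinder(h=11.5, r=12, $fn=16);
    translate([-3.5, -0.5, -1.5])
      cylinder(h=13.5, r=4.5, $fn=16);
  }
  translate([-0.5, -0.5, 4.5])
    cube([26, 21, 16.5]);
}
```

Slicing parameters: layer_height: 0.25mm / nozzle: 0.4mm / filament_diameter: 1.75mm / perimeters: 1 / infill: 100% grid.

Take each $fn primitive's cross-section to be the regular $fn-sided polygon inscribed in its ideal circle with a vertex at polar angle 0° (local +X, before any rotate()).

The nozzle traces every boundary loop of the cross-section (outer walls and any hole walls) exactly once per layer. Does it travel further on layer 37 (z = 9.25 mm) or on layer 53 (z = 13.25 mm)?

Layer 37 (z = 9.25): the 8.5×27 cube contributes its full rectangle (perimeter 71.00 mm); the 4.5×14.5 cube at (7.5, -1.5) contributes its full rectangle (perimeter 38.00 mm); the cylinder at (14, 0): section is a regular 16-gon, circumradius r=12 (perimeter = 2·16·12.000·sin(180°/16) = 74.91 mm); the cylinder at (-3.5, -0.5): section is a regular 16-gon, circumradius r=4.5 (perimeter = 2·16·4.500·sin(180°/16) = 28.09 mm); Taking the first minus the rest: starting from the 8.5×27 cube, the 4.5×14.5 cube at (7.5, -1.5) partially overlaps it — only the 13.00 mm² overlap (of its 65.25 mm²) is removed, clipping the outline; the r=12 cylinder at (14, 0) partially overlaps it — only the 37.27 mm² overlap (of its 440.85 mm²) is removed, clipping the outline; the r=4.5 cylinder at (-3.5, -0.5) partially overlaps it — only the 1.28 mm² overlap (of its 61.99 mm²) is removed, clipping the outline — boundary = 66.76 mm; the 26×21 cube at (-0.5, -0.5) contributes its full rectangle (perimeter 94.00 mm); Taking the union: the regions partially overlap (shared area 122.71 mm²), so the edge portions inside another operand are dropped and the merged outline is re-measured after clipping — boundary = 107.00 mm. So its perimeter = 107.00 mm. Layer 53 (z = 13.25): the cube does not reach this height (z outside [0, 12.5]); the cube at (7.5, -1.5) is absent (z outside [2, 11.5]); the cylinder at (14, 0) does not reach this height (z outside [-2, 9.5]); the cylinder at (-3.5, -0.5) does not reach this height (z outside [-1.5, 12]); Taking the first minus the rest: the first operand is absent here, so nothing remains; the 26×21 cube at (-0.5, -0.5) contributes its full rectangle (perimeter 94.00 mm); Combining (union): only the 26×21 cube at (-0.5, -0.5) is present, so the union is just that shape — boundary = 94.00 mm. So its perimeter = 94.00 mm. Layer 37 is larger (107.00 vs 94.00 mm).

layer 37 (z = 9.25 mm)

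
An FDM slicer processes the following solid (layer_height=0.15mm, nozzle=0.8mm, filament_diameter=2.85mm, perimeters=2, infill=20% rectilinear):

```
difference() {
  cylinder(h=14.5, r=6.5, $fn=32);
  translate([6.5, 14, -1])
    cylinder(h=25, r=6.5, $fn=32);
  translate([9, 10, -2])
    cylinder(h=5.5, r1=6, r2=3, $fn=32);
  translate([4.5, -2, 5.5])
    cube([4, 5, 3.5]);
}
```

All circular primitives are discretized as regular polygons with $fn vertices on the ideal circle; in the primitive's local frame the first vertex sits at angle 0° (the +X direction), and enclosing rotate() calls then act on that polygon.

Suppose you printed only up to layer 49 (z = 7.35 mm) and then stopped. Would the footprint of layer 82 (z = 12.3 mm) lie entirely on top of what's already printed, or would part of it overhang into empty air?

part overhangs

Compare the two slices. At z = 7.35: the cylinder: section is a regular 32-gon, circumradius r=6.5 (area = (32/2)·6.500²·sin(360°/32) = 131.88 mm²); the r=6.5 cylinder at (6.5, 14) gives a regular 32-gon of circumradius 6.5 (constant along its height) (area = (32/2)·6.500²·sin(360°/32) = 131.88 mm²); the cone at (9, 10) is not intersected at this z (z outside [-2, 3.5]); the 4×5 cube at (4.5, -2) contributes its full rectangle (area 20.00 mm²); Subtracting the remaining from the first: starting from the r=6.5 cylinder (131.88 mm²), the r=6.5 cylinder at (6.5, 14) misses the remaining region (no effect); the 4×5 cube at (4.5, -2) partially overlaps it — only the 8.97 mm² overlap (of its 20.00 mm²) is removed, clipping the outline — area = 122.91 mm². At z = 12.3: the cylinder: section is a regular 32-gon, circumradius r=6.5 (area = (32/2)·6.500²·sin(360°/32) = 131.88 mm²); the cylinder at (6.5, 14): section is a regular 32-gon, circumradius r=6.5 (area = (32/2)·6.500²·sin(360°/32) = 131.88 mm²); the cone at (9, 10) does not reach this height (z outside [-2, 3.5]); the cube at (4.5, -2) is absent (z outside [5.5, 9]); After the difference (first − rest): starting from the r=6.5 cylinder (131.88 mm²), the r=6.5 cylinder at (6.5, 14) misses the remaining region (no effect) — area = 131.88 mm². Checking containment: at z = 12.3 the cross-section extends beyond the z = 7.35 cross-section by about 8.97 mm².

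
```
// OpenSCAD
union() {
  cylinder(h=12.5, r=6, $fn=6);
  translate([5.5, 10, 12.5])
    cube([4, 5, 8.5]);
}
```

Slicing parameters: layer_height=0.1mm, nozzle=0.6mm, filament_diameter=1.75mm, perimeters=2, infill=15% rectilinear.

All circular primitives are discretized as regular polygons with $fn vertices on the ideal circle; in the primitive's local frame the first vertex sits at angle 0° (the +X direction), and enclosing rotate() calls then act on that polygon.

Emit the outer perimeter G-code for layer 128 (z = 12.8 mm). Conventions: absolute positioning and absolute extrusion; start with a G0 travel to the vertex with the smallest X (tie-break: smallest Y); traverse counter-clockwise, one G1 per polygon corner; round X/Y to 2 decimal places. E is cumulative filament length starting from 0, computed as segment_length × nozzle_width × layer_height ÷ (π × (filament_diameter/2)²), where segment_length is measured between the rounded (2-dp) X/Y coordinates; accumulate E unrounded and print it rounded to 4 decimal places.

At z = 12.8 mm: the cylinder is absent (z outside [0, 12.5]); the cube at (5.5, 10) is present — its section is the full 4×5 rectangle; Taking the union: only the 4×5 cube at (5.5, 10) is present, so the union is just that shape — 1 connected region. The outline is a single polygon with 4 vertices. Extrusion per mm of travel: 0.6 × 0.1 / (π × 0.875²) = 0.024945. Accumulating E over each segment gives final E = 0.4490.

G0 X5.50 Y10.00 Z12.80
G1 X9.50 Y10.00 E0.0998
G1 X9.50 Y15.00 E0.2245
G1 X5.50 Y15.00 E0.3243
G1 X5.50 Y10.00 E0.4490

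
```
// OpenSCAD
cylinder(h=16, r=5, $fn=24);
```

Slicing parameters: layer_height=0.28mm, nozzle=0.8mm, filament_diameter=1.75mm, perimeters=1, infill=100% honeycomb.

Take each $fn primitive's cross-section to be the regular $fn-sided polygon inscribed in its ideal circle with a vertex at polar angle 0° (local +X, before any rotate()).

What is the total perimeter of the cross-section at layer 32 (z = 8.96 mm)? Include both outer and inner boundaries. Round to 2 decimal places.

31.33 mm

At z = 8.96 mm: the r=5 cylinder contributes a regular 24-gon of circumradius 5 (perimeter = 2·24·5.000·sin(180°/24) = 31.33 mm). Overall, the cross-section is a single solid region. Total boundary length (outer) = 31.33 mm.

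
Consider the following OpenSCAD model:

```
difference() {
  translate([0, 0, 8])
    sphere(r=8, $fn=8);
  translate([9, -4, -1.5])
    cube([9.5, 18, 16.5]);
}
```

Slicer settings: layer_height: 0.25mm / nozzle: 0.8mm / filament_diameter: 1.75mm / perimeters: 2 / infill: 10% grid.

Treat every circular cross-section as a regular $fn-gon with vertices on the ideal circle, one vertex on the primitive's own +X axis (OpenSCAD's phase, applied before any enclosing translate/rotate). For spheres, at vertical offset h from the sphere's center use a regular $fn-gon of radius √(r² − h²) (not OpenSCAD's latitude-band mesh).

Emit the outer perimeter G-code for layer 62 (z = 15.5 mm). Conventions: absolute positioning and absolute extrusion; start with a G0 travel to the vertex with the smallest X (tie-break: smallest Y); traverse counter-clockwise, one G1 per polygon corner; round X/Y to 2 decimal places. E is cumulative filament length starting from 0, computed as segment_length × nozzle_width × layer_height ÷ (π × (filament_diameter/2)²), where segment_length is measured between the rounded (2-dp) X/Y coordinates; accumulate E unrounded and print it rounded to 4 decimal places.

G0 X-2.78 Y0.00 Z15.50
G1 X-1.97 Y-1.97 E0.1771
G1 X0.00 Y-2.78 E0.3542
G1 X1.97 Y-1.97 E0.5313
G1 X2.78 Y0.00 E0.7084
G1 X1.97 Y1.97 E0.8856
G1 X0.00 Y2.78 E1.0627
G1 X-1.97 Y1.97 E1.2398
G1 X-2.78 Y0.00 E1.4169

At z = 15.5 mm: the r=8 sphere contributes a regular 8-gon of circumradius √(8²−7.5²) = 2.784; the cube at (9, -4) is not intersected at this z (z outside [-1.5, 15]); Taking the first minus the rest: none of the subtracted shapes is present at this height, so the r=8 sphere is unchanged — 1 connected region. The outline is a single polygon with 8 vertices. Extrusion per mm of travel: 0.8 × 0.25 / (π × 0.875²) = 0.083150. Accumulating E over each segment gives final E = 1.4169.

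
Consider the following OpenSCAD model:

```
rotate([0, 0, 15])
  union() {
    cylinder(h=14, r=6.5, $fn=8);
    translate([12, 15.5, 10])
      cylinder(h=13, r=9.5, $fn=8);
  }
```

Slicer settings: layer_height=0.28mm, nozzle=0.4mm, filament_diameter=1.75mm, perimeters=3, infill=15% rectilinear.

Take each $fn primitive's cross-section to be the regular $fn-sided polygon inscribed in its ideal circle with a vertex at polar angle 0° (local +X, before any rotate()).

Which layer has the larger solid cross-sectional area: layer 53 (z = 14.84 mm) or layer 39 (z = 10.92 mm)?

layer 39 (z = 10.92 mm)

Layer 53 (z = 14.84): the cylinder is absent (z outside [0, 14]); the r=9.5 cylinder at (12, 15.5) gives a regular 8-gon of circumradius 9.5 (constant along its height) (area = (8/2)·9.500²·sin(360°/8) = 255.27 mm²); Taking the union: only the r=9.5 cylinder at (12, 15.5) is present, so the union is just that shape — area = 255.27 mm²; (whole slice rotated 15° about Z — lengths, areas and connectivity unchanged). So its area = 255.27 mm². Layer 39 (z = 10.92): the r=6.5 cylinder contributes a regular 8-gon of circumradius 6.5 (area = (8/2)·6.500²·sin(360°/8) = 119.50 mm²); the cylinder at (12, 15.5): section is a regular 8-gon, circumradius r=9.5 (area = (8/2)·9.500²·sin(360°/8) = 255.27 mm²); Combining (union): the 2 present regions are separate (no shared area or edge), so areas and boundary lengths simply add and each stays a separate island — area = 374.77 mm²; (rotated 15° about Z; rotation is an isometry so areas/perimeters/island counts are preserved). So its area = 374.77 mm². Layer 39 is larger (374.77 vs 255.27 mm²).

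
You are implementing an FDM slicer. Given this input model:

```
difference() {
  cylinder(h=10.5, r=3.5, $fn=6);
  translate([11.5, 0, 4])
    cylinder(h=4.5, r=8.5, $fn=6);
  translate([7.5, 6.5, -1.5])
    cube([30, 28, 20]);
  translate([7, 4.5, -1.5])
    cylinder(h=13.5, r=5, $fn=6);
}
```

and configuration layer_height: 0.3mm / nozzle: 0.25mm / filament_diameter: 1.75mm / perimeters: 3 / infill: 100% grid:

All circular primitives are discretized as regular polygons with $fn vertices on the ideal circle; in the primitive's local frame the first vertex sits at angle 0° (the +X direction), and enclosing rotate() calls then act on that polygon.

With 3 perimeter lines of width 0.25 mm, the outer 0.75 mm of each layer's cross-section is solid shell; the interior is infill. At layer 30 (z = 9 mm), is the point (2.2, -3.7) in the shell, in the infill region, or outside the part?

At z = 9 mm: the r=3.5 cylinder gives a regular 6-gon of circumradius 3.5 (constant along its height); the cylinder at (11.5, 0) is not intersected at this z (z outside [4, 8.5]); the 30×28 cube at (7.5, 6.5) contributes its full rectangle; the cylinder at (7, 4.5): section is a regular 6-gon, circumradius r=5; After the difference (first − rest): starting from the r=3.5 cylinder, the 30×28 cube at (7.5, 6.5) misses the remaining region (no effect); the r=5 cylinder at (7, 4.5) misses the remaining region (no effect) — 1 connected region. Overall, the cross-section is a single solid region. The nearest boundary edge runs (1.75, -3.03)→(-1.75, -3.03); distance from the point to it = 0.81 mm. The point is not inside any of the regions above, so it lies outside the cross-section (0.81 mm from the nearest boundary).

outside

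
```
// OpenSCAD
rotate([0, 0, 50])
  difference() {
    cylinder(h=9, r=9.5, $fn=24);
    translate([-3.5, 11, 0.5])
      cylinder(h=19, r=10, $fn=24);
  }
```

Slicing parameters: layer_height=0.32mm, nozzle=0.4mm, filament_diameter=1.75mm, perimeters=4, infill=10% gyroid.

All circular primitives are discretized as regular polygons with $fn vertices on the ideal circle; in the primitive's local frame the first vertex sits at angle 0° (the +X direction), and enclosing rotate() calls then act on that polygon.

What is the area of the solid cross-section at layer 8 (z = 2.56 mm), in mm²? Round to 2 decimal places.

At z = 2.56 mm: the r=9.5 cylinder contributes a regular 24-gon of circumradius 9.5 (area = (24/2)·9.500²·sin(360°/24) = 280.30 mm²); the cylinder at (-3.5, 11): section is a regular 24-gon, circumradius r=10 (area = (24/2)·10.000²·sin(360°/24) = 310.58 mm²); After the difference (first − rest): starting from the r=9.5 cylinder (280.30 mm²), the r=10 cylinder at (-3.5, 11) partially overlaps it — only the 85.41 mm² overlap (of its 310.58 mm²) is removed, clipping the outline — area = 194.89 mm²; (rotated 50° about Z; rotation is an isometry so areas/perimeters/island counts are preserved). Overall, the cross-section is a single solid region. Net area = 194.89 mm².

194.89 mm²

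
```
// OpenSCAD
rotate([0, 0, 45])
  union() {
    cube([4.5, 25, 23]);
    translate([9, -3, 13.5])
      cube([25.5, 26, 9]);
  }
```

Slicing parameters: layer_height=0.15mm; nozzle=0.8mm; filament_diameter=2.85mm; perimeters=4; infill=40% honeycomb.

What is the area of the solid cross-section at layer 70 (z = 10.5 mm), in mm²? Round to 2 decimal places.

At z = 10.5 mm: the cube (footprint 4.5×25) is included at this height (area 112.50 mm²); the cube at (9, -3) is absent (z outside [13.5, 22.5]); Taking the union: only the 4.5×25 cube is present, so the union is just that shape — area = 112.50 mm²; (whole slice rotated 45° about Z — lengths, areas and connectivity unchanged). Overall, the cross-section is a single solid region. Net area = 112.50 mm².

112.50 mm²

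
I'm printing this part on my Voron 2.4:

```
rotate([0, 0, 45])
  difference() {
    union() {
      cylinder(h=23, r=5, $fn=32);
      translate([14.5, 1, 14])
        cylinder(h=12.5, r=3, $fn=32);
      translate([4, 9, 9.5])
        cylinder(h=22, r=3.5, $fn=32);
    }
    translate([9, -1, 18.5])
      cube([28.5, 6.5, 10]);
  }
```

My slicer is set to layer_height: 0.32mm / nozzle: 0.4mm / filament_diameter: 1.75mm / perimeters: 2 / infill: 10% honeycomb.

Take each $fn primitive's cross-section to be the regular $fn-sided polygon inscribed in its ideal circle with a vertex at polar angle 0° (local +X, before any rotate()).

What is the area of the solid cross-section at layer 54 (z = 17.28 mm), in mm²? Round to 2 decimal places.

144.37 mm²

At z = 17.28 mm: the r=5 cylinder gives a regular 32-gon of circumradius 5 (constant along its height) (area = (32/2)·5.000²·sin(360°/32) = 78.04 mm²); the r=3 cylinder at (14.5, 1) contributes a regular 32-gon of circumradius 3 (area = (32/2)·3.000²·sin(360°/32) = 28.09 mm²); the r=3.5 cylinder at (4, 9) gives a regular 32-gon of circumradius 3.5 (constant along its height) (area = (32/2)·3.500²·sin(360°/32) = 38.24 mm²); Combining (union): the 3 present regions are separate (no shared area or edge), so areas and boundary lengths simply add and each stays a separate island — area = 144.37 mm²; the cube at (9, -1) is not intersected at this z (z outside [18.5, 28.5]); Taking the first minus the rest: none of the subtracted shapes is present at this height, so that combined region is unchanged — area = 144.37 mm²; (rotated 45° about Z; rotation is an isometry so areas/perimeters/island counts are preserved). Overall, the cross-section has 3 separate islands. Net area = 144.37 mm².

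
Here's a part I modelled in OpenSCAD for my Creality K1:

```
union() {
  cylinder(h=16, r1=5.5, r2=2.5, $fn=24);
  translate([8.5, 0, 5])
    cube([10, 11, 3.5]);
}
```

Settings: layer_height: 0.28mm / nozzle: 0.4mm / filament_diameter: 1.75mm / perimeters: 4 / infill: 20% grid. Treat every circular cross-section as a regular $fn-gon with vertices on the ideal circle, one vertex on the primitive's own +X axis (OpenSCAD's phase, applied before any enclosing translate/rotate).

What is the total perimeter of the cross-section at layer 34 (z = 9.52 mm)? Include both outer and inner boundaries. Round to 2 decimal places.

At z = 9.52 mm: the cone: at t=0.595 of its height the radius interpolates to r₁+(r₂−r₁)t = 3.715, giving a regular 24-gon of that circumradius (perimeter = 2·24·3.715·sin(180°/24) = 23.28 mm); the cube at (8.5, 0) is not intersected at this z (z outside [5, 8.5]); Combining (union): only the cone is present, so the union is just that shape — boundary = 23.28 mm. Overall, the cross-section is a single solid region. Total boundary length (outer) = 23.28 mm.

23.28 mm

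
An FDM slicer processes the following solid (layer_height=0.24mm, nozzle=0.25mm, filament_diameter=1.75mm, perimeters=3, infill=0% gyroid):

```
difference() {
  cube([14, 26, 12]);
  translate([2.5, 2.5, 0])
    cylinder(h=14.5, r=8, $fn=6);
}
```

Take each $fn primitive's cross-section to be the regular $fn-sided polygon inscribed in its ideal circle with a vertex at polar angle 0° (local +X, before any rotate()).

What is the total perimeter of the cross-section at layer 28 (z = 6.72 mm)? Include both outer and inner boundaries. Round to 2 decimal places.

At z = 6.72 mm: the 14×26 cube contributes its full rectangle (perimeter 80.00 mm); the cylinder at (2.5, 2.5): section is a regular 6-gon, circumradius r=8 (perimeter = 2·6·8.000·sin(180°/6) = 48.00 mm); Subtracting the remaining from the first: starting from the 14×26 cube, the r=8 cylinder at (2.5, 2.5) partially overlaps it — only the 83.34 mm² overlap (of its 166.28 mm²) is removed, clipping the outline — boundary = 78.90 mm. Overall, the cross-section is a single solid region. Total boundary length (outer) = 78.90 mm.

78.90 mm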